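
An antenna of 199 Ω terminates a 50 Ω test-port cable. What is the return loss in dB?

RL ≈ 4.46 dB

Γ = (199 − 50)/(199 + 50) = 0.598
RL = −20·log₁₀|Γ| = −20·log₁₀(0.598)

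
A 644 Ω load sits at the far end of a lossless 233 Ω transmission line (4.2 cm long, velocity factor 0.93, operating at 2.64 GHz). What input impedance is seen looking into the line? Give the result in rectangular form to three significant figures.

λ = v/f = 0.93·c / 2.64 GHz = 0.106 m
βl = 2π·l/λ = 2π × 0.397 = 143°
tan(βl) = tan(143°) = -0.752
Z_in = Z_0·(Z_L + jZ_0·tanβl)/(Z_0 + jZ_L·tanβl)
     = 233·(644 − j175)/(233 − j484)

Z_in ≈ 190 + j219 Ω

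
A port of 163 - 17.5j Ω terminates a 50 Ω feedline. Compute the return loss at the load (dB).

RL ≈ 5.43 dB

Γ = (113 − j17.5)/(213 − j17.5), |Γ| = 0.535
RL = −20·log₁₀|Γ| = −20·log₁₀(0.535)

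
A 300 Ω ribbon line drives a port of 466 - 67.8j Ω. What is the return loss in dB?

Γ = (166 − j67.8)/(766 − j67.8), |Γ| = 0.233
RL = −20·log₁₀|Γ| = −20·log₁₀(0.233)

RL ≈ 12.6 dB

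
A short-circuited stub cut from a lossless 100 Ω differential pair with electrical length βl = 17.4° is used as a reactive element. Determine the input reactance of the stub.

X_in ≈ 31.3 Ω (inductive)

tan(βl) = 0.313
For a short-circuited stub, Z_in = jZ_0·tan(βl)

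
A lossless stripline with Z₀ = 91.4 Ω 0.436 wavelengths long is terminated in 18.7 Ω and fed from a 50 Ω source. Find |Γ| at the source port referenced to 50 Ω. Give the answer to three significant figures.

βl = 2π × 0.436 = 157°
tan(βl) = -0.425
Z_in = Z_0·(Z_L + jZ_0·tanβl)/(Z_0 + jZ_L·tanβl) = 21.9 − j37 Ω
Γ_s = (Z_in − Z_s)/(Z_in + Z_s) = (-28.1 − j37)/(71.9 − j37), |Γ_s| = 0.574

|Γ| ≈ 0.574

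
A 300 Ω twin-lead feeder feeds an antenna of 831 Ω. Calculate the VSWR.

For a purely resistive load, VSWR = R_L/Z_0 or Z_0/R_L (whichever > 1) = 831/300

VSWR ≈ 2.77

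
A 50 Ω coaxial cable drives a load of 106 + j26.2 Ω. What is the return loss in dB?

Γ = (56 + j26.2)/(156 + j26.2), |Γ| = 0.391
RL = −20·log₁₀|Γ| = −20·log₁₀(0.391)

RL ≈ 8.16 dB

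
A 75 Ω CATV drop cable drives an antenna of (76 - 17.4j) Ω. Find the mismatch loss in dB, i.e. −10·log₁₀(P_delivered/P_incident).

Γ = (1 − j17.4)/(151 − j17.4), |Γ| = 0.115
|Γ|² = 0.0131, so P_del/P_inc = 1 − |Γ|² = 0.987
ML = −10·log₁₀(1 − |Γ|²)

mismatch loss ≈ 0.0575 dB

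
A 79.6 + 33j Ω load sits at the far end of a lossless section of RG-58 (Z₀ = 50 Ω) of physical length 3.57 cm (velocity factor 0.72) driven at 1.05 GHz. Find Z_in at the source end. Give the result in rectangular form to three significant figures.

λ = v/f = 0.72·c / 1.05 GHz = 0.206 m
βl = 2π·l/λ = 2π × 0.174 = 62.5°
tan(βl) = tan(62.5°) = 1.92
Z_in = Z_0·(Z_L + jZ_0·tanβl)/(Z_0 + jZ_L·tanβl)
     = 50·(79.6 + j129)/(-13.3 + j153)

Z_in ≈ 39.6 − j29.5 Ω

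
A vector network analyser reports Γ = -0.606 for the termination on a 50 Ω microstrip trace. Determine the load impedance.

Z_L ≈ 12.3 Ω

Z_L = Z_0·(1 + Γ)/(1 − Γ) = 50·(0.394)/(1.61)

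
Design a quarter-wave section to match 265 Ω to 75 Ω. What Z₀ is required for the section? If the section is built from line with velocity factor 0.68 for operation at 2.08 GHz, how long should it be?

Z_qwt = √(Z_0·R_L) = √(75 × 265) = √19880
λ = 0.68·c/f = 0.0981 m, so l = λ/4 = 0.0245 m

Z_qwt ≈ 141 Ω; length ≈ 2.45 cm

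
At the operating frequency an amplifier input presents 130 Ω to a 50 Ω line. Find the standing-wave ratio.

Γ = (130 − 50)/(130 + 50) = 0.444
VSWR = (1 + 0.444)/(1 − 0.444)

VSWR ≈ 2.6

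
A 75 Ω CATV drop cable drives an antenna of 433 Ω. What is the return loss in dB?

RL ≈ 3.04 dB

Γ = (433 − 75)/(433 + 75) = 0.705
RL = −20·log₁₀|Γ| = −20·log₁₀(0.705)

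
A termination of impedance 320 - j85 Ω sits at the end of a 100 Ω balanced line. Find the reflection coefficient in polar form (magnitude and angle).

Γ = (Z_L − Z_0)/(Z_L + Z_0) = (220 − j85)/(420 − j85)
|Γ| = 236/429 = 0.55

Γ ≈ 0.55 ∠ -9.68°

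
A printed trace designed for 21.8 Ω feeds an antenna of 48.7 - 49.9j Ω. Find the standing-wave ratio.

VSWR ≈ 4.82

Γ = (Z_L − Z_0)/(Z_L + Z_0) = (26.9 − j49.9)/(70.5 − j49.9)
|Γ| = 56.7/86.4 = 0.656
VSWR = (1 + |Γ|)/(1 − |Γ|) = 1.66/0.344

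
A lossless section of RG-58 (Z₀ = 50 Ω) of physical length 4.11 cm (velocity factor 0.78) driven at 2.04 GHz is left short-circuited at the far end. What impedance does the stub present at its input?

Z_in ≈ −j61.8 Ω

λ = v/f = 0.78·c / 2.04 GHz = 0.115 m
βl = 2π·l/λ = 2π × 0.358 = 129°
tan(βl) = -1.24
For a short-circuited stub, Z_in = jZ_0·tan(βl)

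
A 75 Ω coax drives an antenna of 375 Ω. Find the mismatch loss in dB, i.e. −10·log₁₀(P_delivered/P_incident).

mismatch loss ≈ 2.55 dB

Γ = (375 − 75)/(375 + 75) = 0.667
|Γ|² = 0.444, so P_del/P_inc = 1 − |Γ|² = 0.556
ML = −10·log₁₀(1 − |Γ|²)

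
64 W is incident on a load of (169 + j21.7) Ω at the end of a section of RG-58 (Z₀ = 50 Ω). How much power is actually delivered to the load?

P_delivered ≈ 44.7 W

|Γ| = |(119 + j21.7)/(219 + j21.7)| = 0.55
|Γ|² = 0.302
P_refl = |Γ|²·P_inc = 19.3 W, P_del = (1 − |Γ|²)·P_inc = 44.7 W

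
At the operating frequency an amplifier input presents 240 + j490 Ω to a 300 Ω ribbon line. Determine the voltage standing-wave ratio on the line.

VSWR ≈ 5.19

Γ = (Z_L − Z_0)/(Z_L + Z_0) = (-60 + j490)/(540 + j490)
|Γ| = 494/729 = 0.677
VSWR = (1 + |Γ|)/(1 − |Γ|) = 1.68/0.323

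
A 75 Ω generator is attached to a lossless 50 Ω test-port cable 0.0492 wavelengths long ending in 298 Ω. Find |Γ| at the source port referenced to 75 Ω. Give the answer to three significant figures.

βl = 2π × 0.0492 = 17.7°
tan(βl) = 0.319
Z_in = Z_0·(Z_L + jZ_0·tanβl)/(Z_0 + jZ_L·tanβl) = 71 − j119 Ω
Γ_s = (Z_in − Z_s)/(Z_in + Z_s) = (-3.97 − j119)/(146 − j119), |Γ_s| = 0.633

|Γ| ≈ 0.633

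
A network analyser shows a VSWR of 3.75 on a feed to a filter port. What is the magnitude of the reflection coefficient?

|Γ| ≈ 0.579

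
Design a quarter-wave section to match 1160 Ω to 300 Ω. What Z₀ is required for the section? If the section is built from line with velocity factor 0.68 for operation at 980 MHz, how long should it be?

Z_qwt ≈ 590 Ω; length ≈ 5.2 cm

Z_qwt = √(Z_0·R_L) = √(300 × 1160) = √348000
λ = 0.68·c/f = 0.208 m, so l = λ/4 = 0.052 m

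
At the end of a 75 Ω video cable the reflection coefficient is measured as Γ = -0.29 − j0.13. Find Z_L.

Z_L ≈ 40.1 − j11.6 Ω

Z_L = Z_0·(1 + Γ)/(1 − Γ) = 75·(0.71 − j0.13)/(1.29 + j0.13)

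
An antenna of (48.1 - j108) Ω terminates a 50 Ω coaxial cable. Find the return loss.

Γ = (-1.9 − j108)/(98.1 − j108), |Γ| = 0.74
RL = −20·log₁₀|Γ| = −20·log₁₀(0.74)

RL ≈ 2.61 dB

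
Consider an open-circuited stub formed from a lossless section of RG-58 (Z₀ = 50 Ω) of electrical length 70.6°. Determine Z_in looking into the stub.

tan(βl) = 2.84
For an open-circuited stub, Z_in = −jZ_0·cot(βl) = −jZ_0/tan(βl)

Z_in ≈ −j17.6 Ω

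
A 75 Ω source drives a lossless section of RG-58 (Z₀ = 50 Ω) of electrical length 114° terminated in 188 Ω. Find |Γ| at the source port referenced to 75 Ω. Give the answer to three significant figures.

tan(βl) = -2.25
Z_in = Z_0·(Z_L + jZ_0·tanβl)/(Z_0 + jZ_L·tanβl) = 15.7 + j20.4 Ω
Γ_s = (Z_in − Z_s)/(Z_in + Z_s) = (-59.3 + j20.4)/(90.7 + j20.4), |Γ_s| = 0.674

|Γ| ≈ 0.674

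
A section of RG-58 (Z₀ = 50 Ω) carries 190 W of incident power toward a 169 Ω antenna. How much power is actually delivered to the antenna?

Γ = (169 − 50)/(169 + 50) = 0.543
|Γ|² = 0.295
P_refl = |Γ|²·P_inc = 56.1 W, P_del = (1 − |Γ|²)·P_inc = 134 W

P_delivered ≈ 134 W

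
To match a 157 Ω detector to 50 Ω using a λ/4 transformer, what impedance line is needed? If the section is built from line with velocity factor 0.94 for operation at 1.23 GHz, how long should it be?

Z_qwt ≈ 88.6 Ω; length ≈ 5.73 cm

Z_qwt = √(Z_0·R_L) = √(50 × 157) = √7850
λ = 0.94·c/f = 0.229 m, so l = λ/4 = 0.0573 m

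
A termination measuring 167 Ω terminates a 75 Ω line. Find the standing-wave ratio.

VSWR ≈ 2.23

Γ = (167 − 75)/(167 + 75) = 0.38
VSWR = (1 + 0.38)/(1 − 0.38)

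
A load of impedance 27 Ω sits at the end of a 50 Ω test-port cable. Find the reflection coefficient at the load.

Γ = (Z_L − Z_0)/(Z_L + Z_0) = (27 − 50)/(27 + 50) = -23/77

Γ = -0.299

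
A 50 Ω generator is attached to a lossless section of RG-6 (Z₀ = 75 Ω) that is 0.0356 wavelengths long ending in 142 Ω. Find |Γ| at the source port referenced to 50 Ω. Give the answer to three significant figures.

|Γ| ≈ 0.47

βl = 2π × 0.0356 = 12.8°
tan(βl) = 0.227
Z_in = Z_0·(Z_L + jZ_0·tanβl)/(Z_0 + jZ_L·tanβl) = 126 − j37.2 Ω
Γ_s = (Z_in − Z_s)/(Z_in + Z_s) = (76 − j37.2)/(176 − j37.2), |Γ_s| = 0.47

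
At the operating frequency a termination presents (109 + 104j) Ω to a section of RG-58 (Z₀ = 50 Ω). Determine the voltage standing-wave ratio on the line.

VSWR ≈ 4.4

Γ = (Z_L − Z_0)/(Z_L + Z_0) = (59 + j104)/(159 + j104)
|Γ| = 120/190 = 0.629
VSWR = (1 + |Γ|)/(1 − |Γ|) = 1.63/0.371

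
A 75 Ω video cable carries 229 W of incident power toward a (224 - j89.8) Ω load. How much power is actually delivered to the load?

|Γ| = |(149 − j89.8)/(299 − j89.8)| = 0.557
|Γ|² = 0.311
P_refl = |Γ|²·P_inc = 71.1 W, P_del = (1 − |Γ|²)·P_inc = 158 W

P_delivered ≈ 158 W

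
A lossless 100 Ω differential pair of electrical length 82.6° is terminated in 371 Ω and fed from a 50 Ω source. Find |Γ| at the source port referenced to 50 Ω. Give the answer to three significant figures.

|Γ| ≈ 0.327

tan(βl) = 7.7
Z_in = Z_0·(Z_L + jZ_0·tanβl)/(Z_0 + jZ_L·tanβl) = 27.4 − j12 Ω
Γ_s = (Z_in − Z_s)/(Z_in + Z_s) = (-22.6 − j12)/(77.4 − j12), |Γ_s| = 0.327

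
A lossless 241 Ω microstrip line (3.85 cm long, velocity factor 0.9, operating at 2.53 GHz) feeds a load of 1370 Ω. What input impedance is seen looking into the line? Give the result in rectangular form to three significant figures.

Z_in ≈ 70.5 + j191 Ω

λ = v/f = 0.9·c / 2.53 GHz = 0.107 m
βl = 2π·l/λ = 2π × 0.361 = 130°
tan(βl) = tan(130°) = -1.2
Z_in = Z_0·(Z_L + jZ_0·tanβl)/(Z_0 + jZ_L·tanβl)
     = 241·(1370 − j289)/(241 − j1640)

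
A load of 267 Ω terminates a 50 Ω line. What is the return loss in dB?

Γ = (267 − 50)/(267 + 50) = 0.685
RL = −20·log₁₀|Γ| = −20·log₁₀(0.685)

RL ≈ 3.29 dB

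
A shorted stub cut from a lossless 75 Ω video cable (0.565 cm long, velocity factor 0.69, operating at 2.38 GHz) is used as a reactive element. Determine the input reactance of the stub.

λ = v/f = 0.69·c / 2.38 GHz = 0.087 m
βl = 2π·l/λ = 2π × 0.065 = 23.4°
tan(βl) = 0.432
For a shorted stub, Z_in = jZ_0·tan(βl)

X_in ≈ 32.4 Ω (inductive)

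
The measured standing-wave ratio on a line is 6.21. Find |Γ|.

|Γ| ≈ 0.723

|Γ| = (S − 1)/(S + 1) = (6.21 − 1)/(6.21 + 1) = 5.21/7.21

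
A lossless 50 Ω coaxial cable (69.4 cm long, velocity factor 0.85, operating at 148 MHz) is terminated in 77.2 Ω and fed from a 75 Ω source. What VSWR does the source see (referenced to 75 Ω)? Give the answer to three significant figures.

VSWR ≈ 1.63

λ = v/f = 0.85·c / 148 MHz = 1.72 m
βl = 2π·l/λ = 2π × 0.403 = 145°
tan(βl) = -0.7
Z_in = Z_0·(Z_L + jZ_0·tanβl)/(Z_0 + jZ_L·tanβl) = 53.1 + j22.3 Ω
Γ_s = (Z_in − Z_s)/(Z_in + Z_s) = (-21.9 + j22.3)/(128 + j22.3), |Γ_s| = 0.241
VSWR = (1 + |Γ_s|)/(1 − |Γ_s|)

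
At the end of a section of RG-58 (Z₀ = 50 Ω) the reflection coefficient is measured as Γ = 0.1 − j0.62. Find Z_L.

Z_L ≈ 25.4 − j51.9 Ω

Z_L = Z_0·(1 + Γ)/(1 − Γ) = 50·(1.1 − j0.62)/(0.9 + j0.62)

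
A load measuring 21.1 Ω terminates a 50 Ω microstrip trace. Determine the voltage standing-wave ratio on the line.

For a purely resistive load, VSWR = R_L/Z_0 or Z_0/R_L (whichever > 1) = 50/21.1

VSWR ≈ 2.37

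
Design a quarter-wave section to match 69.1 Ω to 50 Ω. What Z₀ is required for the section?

Z_qwt = √(Z_0·R_L) = √(50 × 69.1) = √3455

Z_qwt ≈ 58.8 Ω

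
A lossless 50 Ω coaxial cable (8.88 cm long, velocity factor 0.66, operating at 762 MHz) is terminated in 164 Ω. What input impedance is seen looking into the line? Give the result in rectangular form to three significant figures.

Z_in ≈ 20.9 + j28.4 Ω

λ = v/f = 0.66·c / 762 MHz = 0.26 m
βl = 2π·l/λ = 2π × 0.342 = 123°
tan(βl) = tan(123°) = -1.54
Z_in = Z_0·(Z_L + jZ_0·tanβl)/(Z_0 + jZ_L·tanβl)
     = 50·(164 − j76.9)/(50 − j252)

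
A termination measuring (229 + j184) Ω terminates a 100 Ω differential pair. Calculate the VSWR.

Γ = (Z_L − Z_0)/(Z_L + Z_0) = (129 + j184)/(329 + j184)
|Γ| = 225/377 = 0.596
VSWR = (1 + |Γ|)/(1 − |Γ|) = 1.6/0.404

VSWR ≈ 3.95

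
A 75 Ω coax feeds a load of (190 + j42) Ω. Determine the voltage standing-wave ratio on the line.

Γ = (Z_L − Z_0)/(Z_L + Z_0) = (115 + j42)/(265 + j42)
|Γ| = 122/268 = 0.456
VSWR = (1 + |Γ|)/(1 − |Γ|) = 1.46/0.544

VSWR ≈ 2.68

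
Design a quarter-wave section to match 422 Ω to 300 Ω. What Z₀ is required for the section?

Z_qwt ≈ 356 Ω

Z_qwt = √(Z_0·R_L) = √(300 × 422) = √126600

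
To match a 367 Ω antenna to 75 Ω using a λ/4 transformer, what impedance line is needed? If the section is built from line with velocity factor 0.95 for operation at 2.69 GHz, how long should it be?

Z_qwt ≈ 166 Ω; length ≈ 2.65 cm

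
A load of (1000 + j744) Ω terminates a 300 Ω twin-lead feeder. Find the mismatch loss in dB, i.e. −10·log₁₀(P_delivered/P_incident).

Γ = (700 + j744)/(1300 + j744), |Γ| = 0.682
|Γ|² = 0.465, so P_del/P_inc = 1 − |Γ|² = 0.535
ML = −10·log₁₀(1 − |Γ|²)

mismatch loss ≈ 2.72 dB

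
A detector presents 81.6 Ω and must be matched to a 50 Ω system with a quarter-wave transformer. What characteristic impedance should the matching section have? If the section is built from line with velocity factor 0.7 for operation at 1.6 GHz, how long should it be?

Z_qwt ≈ 63.9 Ω; length ≈ 3.28 cm

Z_qwt = √(Z_0·R_L) = √(50 × 81.6) = √4080
λ = 0.7·c/f = 0.131 m, so l = λ/4 = 0.0328 m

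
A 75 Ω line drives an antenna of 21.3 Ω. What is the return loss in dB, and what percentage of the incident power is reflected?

RL ≈ 5.07 dB; 31.1% of incident power reflected

Γ = (21.3 − 75)/(21.3 + 75) = -0.558
RL = −20·log₁₀(0.558) = 5.07 dB
P_refl/P_inc = |Γ|² = 0.311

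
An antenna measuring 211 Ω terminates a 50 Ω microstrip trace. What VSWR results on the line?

For a purely resistive load, VSWR = R_L/Z_0 or Z_0/R_L (whichever > 1) = 211/50

VSWR ≈ 4.22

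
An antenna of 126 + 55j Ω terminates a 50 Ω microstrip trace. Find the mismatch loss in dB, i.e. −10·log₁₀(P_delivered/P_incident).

Γ = (76 + j55)/(176 + j55), |Γ| = 0.509
|Γ|² = 0.259, so P_del/P_inc = 1 − |Γ|² = 0.741
ML = −10·log₁₀(1 − |Γ|²)

mismatch loss ≈ 1.3 dB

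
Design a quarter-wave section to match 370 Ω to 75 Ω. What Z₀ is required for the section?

Z_qwt = √(Z_0·R_L) = √(75 × 370) = √27750

Z_qwt ≈ 167 Ω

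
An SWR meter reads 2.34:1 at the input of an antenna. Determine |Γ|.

|Γ| ≈ 0.401

|Γ| = (S − 1)/(S + 1) = (2.34 − 1)/(2.34 + 1) = 1.34/3.34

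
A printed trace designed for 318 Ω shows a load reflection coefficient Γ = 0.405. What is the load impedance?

Z_L = Z_0·(1 + Γ)/(1 − Γ) = 318·(1.41)/(0.595)

Z_L ≈ 751 Ω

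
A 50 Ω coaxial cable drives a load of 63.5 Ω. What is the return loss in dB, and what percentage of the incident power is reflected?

Γ = (63.5 − 50)/(63.5 + 50) = 0.119
RL = −20·log₁₀(0.119) = 18.5 dB
P_refl/P_inc = |Γ|² = 0.0141

RL ≈ 18.5 dB; 1.41% of incident power reflected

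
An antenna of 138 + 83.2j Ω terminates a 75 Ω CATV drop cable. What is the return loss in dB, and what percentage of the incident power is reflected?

Γ = (63 + j83.2)/(213 + j83.2), |Γ| = 0.456
RL = −20·log₁₀(0.456) = 6.81 dB
P_refl/P_inc = |Γ|² = 0.208

RL ≈ 6.81 dB; 20.8% of incident power reflected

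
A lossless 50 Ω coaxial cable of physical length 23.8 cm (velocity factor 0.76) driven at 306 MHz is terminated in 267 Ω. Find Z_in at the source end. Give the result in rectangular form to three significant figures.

λ = v/f = 0.76·c / 306 MHz = 0.745 m
βl = 2π·l/λ = 2π × 0.319 = 115°
tan(βl) = tan(115°) = -2.15
Z_in = Z_0·(Z_L + jZ_0·tanβl)/(Z_0 + jZ_L·tanβl)
     = 50·(267 − j107)/(50 − j573)

Z_in ≈ 11.3 + j22.3 Ω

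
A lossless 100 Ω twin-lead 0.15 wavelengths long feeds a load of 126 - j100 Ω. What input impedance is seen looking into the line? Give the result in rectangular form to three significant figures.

Z_in ≈ 42.1 − j14.9 Ω

βl = 2π × 0.15 = 54°
tan(βl) = tan(54°) = 1.38
Z_in = Z_0·(Z_L + jZ_0·tanβl)/(Z_0 + jZ_L·tanβl)
     = 100·(126 + j37.6)/(238 + j173)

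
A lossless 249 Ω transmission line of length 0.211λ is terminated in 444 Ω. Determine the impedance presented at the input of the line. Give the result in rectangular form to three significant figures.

Z_in ≈ 146 − j41.9 Ω

βl = 2π × 0.211 = 76°
tan(βl) = tan(76°) = 4
Z_in = Z_0·(Z_L + jZ_0·tanβl)/(Z_0 + jZ_L·tanβl)
     = 249·(444 + j996)/(249 + j1780)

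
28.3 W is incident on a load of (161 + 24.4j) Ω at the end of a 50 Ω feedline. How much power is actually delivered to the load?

|Γ| = |(111 + j24.4)/(211 + j24.4)| = 0.535
|Γ|² = 0.286
P_refl = |Γ|²·P_inc = 8.1 W, P_del = (1 − |Γ|²)·P_inc = 20.2 W

P_delivered ≈ 20.2 W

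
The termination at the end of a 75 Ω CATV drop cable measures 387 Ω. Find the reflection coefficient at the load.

Γ = 0.675

Γ = (Z_L − Z_0)/(Z_L + Z_0) = (387 − 75)/(387 + 75) = 312/462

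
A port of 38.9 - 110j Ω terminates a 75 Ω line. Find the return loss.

Γ = (-36.1 − j110)/(113.9 − j110), |Γ| = 0.731
RL = −20·log₁₀|Γ| = −20·log₁₀(0.731)

RL ≈ 2.72 dB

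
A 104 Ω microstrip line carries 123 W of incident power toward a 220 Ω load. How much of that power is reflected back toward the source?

P_reflected ≈ 15.8 W

Γ = (220 − 104)/(220 + 104) = 0.358
|Γ|² = 0.128
P_refl = |Γ|²·P_inc = 15.8 W, P_del = (1 − |Γ|²)·P_inc = 107 W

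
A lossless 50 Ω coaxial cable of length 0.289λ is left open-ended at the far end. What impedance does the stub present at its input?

Z_in ≈ +j12.5 Ω

βl = 2π × 0.289 = 104°
tan(βl) = -4
For an open-ended stub, Z_in = −jZ_0·cot(βl) = −jZ_0/tan(βl)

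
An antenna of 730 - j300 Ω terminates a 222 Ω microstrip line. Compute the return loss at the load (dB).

Γ = (508 − j300)/(952 − j300), |Γ| = 0.591
RL = −20·log₁₀|Γ| = −20·log₁₀(0.591)

RL ≈ 4.57 dB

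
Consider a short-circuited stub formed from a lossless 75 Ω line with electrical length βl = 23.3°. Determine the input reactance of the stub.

tan(βl) = 0.431
For a short-circuited stub, Z_in = jZ_0·tan(βl)

X_in ≈ 32.3 Ω (inductive)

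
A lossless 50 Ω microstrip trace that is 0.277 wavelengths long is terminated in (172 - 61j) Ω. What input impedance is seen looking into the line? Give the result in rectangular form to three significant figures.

βl = 2π × 0.277 = 99.7°
tan(βl) = tan(99.7°) = -5.84
Z_in = Z_0·(Z_L + jZ_0·tanβl)/(Z_0 + jZ_L·tanβl)
     = 50·(172 − j353)/(-306 − j1000)

Z_in ≈ 13.7 + j12.7 Ω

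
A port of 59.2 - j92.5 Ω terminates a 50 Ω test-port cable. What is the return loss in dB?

RL ≈ 3.75 dB

Γ = (9.2 − j92.5)/(109.2 − j92.5), |Γ| = 0.65
RL = −20·log₁₀|Γ| = −20·log₁₀(0.65)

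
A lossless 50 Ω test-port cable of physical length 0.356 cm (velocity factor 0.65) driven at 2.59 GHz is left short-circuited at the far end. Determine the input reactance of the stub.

λ = v/f = 0.65·c / 2.59 GHz = 0.0753 m
βl = 2π·l/λ = 2π × 0.0473 = 17°
tan(βl) = 0.306
For a short-circuited stub, Z_in = jZ_0·tan(βl)

X_in ≈ 15.3 Ω (inductive)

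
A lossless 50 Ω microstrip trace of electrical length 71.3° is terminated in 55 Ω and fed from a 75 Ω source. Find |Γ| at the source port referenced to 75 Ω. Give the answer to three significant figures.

tan(βl) = 2.95
Z_in = Z_0·(Z_L + jZ_0·tanβl)/(Z_0 + jZ_L·tanβl) = 46.3 − j2.68 Ω
Γ_s = (Z_in − Z_s)/(Z_in + Z_s) = (-28.7 − j2.68)/(121 − j2.68), |Γ_s| = 0.238

|Γ| ≈ 0.238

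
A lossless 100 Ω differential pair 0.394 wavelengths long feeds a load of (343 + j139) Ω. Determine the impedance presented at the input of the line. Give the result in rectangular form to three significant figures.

βl = 2π × 0.394 = 142°
tan(βl) = tan(142°) = -0.786
Z_in = Z_0·(Z_L + jZ_0·tanβl)/(Z_0 + jZ_L·tanβl)
     = 100·(343 + j60.4)/(209 − j270)

Z_in ≈ 47.7 + j90.3 Ω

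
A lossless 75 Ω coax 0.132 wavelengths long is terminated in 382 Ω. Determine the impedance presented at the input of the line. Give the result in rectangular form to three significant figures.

Z_in ≈ 26.2 − j64 Ω

βl = 2π × 0.132 = 47.5°
tan(βl) = tan(47.5°) = 1.09
Z_in = Z_0·(Z_L + jZ_0·tanβl)/(Z_0 + jZ_L·tanβl)
     = 75·(382 + j81.9)/(75 + j417)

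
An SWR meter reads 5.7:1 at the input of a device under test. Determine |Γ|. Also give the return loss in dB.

|Γ| ≈ 0.701; return loss ≈ 3.08 dB

|Γ| = (S − 1)/(S + 1) = (5.7 − 1)/(5.7 + 1) = 4.7/6.7
RL = −20·log₁₀|Γ| = −20·log₁₀(0.701)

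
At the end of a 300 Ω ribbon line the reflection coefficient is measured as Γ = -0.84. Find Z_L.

Z_L = Z_0·(1 + Γ)/(1 − Γ) = 300·(0.16)/(1.84)

Z_L ≈ 26.1 Ω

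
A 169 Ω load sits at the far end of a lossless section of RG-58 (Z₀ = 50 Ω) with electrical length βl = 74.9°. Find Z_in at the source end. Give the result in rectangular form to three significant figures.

tan(βl) = tan(74.9°) = 3.71
Z_in = Z_0·(Z_L + jZ_0·tanβl)/(Z_0 + jZ_L·tanβl)
     = 50·(169 + j185)/(50 + j626)

Z_in ≈ 15.8 − j12.2 Ω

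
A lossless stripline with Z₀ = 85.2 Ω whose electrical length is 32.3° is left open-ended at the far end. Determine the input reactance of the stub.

tan(βl) = 0.632
For an open-ended stub, Z_in = −jZ_0·cot(βl) = −jZ_0/tan(βl)

X_in ≈ -135 Ω (capacitive)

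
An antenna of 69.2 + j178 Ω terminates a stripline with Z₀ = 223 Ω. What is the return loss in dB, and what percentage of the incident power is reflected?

Γ = (-153.8 + j178)/(292.2 + j178), |Γ| = 0.688
RL = −20·log₁₀(0.688) = 3.25 dB
P_refl/P_inc = |Γ|² = 0.473

RL ≈ 3.25 dB; 47.3% of incident power reflected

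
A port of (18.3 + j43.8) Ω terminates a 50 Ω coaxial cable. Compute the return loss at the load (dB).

RL ≈ 3.53 dB

Γ = (-31.7 + j43.8)/(68.3 + j43.8), |Γ| = 0.666
RL = −20·log₁₀|Γ| = −20·log₁₀(0.666)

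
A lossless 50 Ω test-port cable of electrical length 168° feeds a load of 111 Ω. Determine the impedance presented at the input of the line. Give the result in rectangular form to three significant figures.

tan(βl) = tan(168°) = -0.213
Z_in = Z_0·(Z_L + jZ_0·tanβl)/(Z_0 + jZ_L·tanβl)
     = 50·(111 − j10.6)/(50 − j23.6)

Z_in ≈ 94.9 + j34.1 Ω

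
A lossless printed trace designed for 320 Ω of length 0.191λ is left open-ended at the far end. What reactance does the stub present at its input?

βl = 2π × 0.191 = 68.8°
tan(βl) = 2.57
For an open-ended stub, Z_in = −jZ_0·cot(βl) = −jZ_0/tan(βl)

X_in ≈ -124 Ω (capacitive)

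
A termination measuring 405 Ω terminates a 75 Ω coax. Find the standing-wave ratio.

Γ = (405 − 75)/(405 + 75) = 0.688
VSWR = (1 + 0.688)/(1 − 0.688)

VSWR ≈ 5.4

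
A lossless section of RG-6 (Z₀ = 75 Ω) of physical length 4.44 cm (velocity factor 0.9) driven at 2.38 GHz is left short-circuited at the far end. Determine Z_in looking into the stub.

λ = v/f = 0.9·c / 2.38 GHz = 0.113 m
βl = 2π·l/λ = 2π × 0.391 = 141°
tan(βl) = -0.813
For a short-circuited stub, Z_in = jZ_0·tan(βl)

Z_in ≈ −j61 Ω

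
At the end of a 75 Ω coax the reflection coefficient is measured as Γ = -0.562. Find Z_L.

Z_L ≈ 21 Ω

Z_L = Z_0·(1 + Γ)/(1 − Γ) = 75·(0.438)/(1.56)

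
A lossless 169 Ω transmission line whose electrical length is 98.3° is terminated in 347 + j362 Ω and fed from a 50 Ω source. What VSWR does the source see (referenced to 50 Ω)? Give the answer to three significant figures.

tan(βl) = -6.85
Z_in = Z_0·(Z_L + jZ_0·tanβl)/(Z_0 + jZ_L·tanβl) = 37.5 − j17.1 Ω
Γ_s = (Z_in − Z_s)/(Z_in + Z_s) = (-12.5 − j17.1)/(87.5 − j17.1), |Γ_s| = 0.238
VSWR = (1 + |Γ_s|)/(1 − |Γ_s|)

VSWR ≈ 1.62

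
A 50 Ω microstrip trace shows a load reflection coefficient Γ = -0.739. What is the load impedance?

Z_L = Z_0·(1 + Γ)/(1 − Γ) = 50·(0.261)/(1.74)

Z_L ≈ 7.5 Ω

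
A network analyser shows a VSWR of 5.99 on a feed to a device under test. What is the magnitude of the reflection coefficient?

|Γ| ≈ 0.714

|Γ| = (S − 1)/(S + 1) = (5.99 − 1)/(5.99 + 1) = 4.99/6.99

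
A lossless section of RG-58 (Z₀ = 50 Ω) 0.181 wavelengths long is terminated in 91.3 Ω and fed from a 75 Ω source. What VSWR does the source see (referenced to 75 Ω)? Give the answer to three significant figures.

VSWR ≈ 2.52

βl = 2π × 0.181 = 65.2°
tan(βl) = 2.16
Z_in = Z_0·(Z_L + jZ_0·tanβl)/(Z_0 + jZ_L·tanβl) = 31.2 − j15.2 Ω
Γ_s = (Z_in − Z_s)/(Z_in + Z_s) = (-43.8 − j15.2)/(106 − j15.2), |Γ_s| = 0.432
VSWR = (1 + |Γ_s|)/(1 − |Γ_s|)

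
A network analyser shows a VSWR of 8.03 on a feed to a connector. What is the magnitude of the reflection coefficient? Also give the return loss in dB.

|Γ| = (S − 1)/(S + 1) = (8.03 − 1)/(8.03 + 1) = 7.03/9.03
RL = −20·log₁₀|Γ| = −20·log₁₀(0.779)

|Γ| ≈ 0.779; return loss ≈ 2.17 dB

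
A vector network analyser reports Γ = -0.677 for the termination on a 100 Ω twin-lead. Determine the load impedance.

Z_L ≈ 19.3 Ω

Z_L = Z_0·(1 + Γ)/(1 − Γ) = 100·(0.323)/(1.68)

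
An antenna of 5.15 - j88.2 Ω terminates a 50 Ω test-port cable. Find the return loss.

Γ = (-44.85 − j88.2)/(55.15 − j88.2), |Γ| = 0.951
RL = −20·log₁₀|Γ| = −20·log₁₀(0.951)

RL ≈ 0.434 dB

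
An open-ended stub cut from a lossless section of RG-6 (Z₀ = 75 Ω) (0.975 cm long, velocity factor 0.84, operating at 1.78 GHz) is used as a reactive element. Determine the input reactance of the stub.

X_in ≈ -162 Ω (capacitive)

λ = v/f = 0.84·c / 1.78 GHz = 0.142 m
βl = 2π·l/λ = 2π × 0.0689 = 24.8°
tan(βl) = 0.462
For an open-ended stub, Z_in = −jZ_0·cot(βl) = −jZ_0/tan(βl)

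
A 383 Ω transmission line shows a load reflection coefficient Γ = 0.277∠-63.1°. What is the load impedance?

Z_L ≈ 428 − j229 Ω

Z_L = Z_0·(1 + Γ)/(1 − Γ) = 383·(1.13 − j0.247)/(0.875 + j0.247)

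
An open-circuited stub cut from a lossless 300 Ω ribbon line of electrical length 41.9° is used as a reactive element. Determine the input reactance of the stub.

X_in ≈ -334 Ω (capacitive)

tan(βl) = 0.897
For an open-circuited stub, Z_in = −jZ_0·cot(βl) = −jZ_0/tan(βl)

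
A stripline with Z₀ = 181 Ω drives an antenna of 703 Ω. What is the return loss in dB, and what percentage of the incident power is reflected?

RL ≈ 4.58 dB; 34.9% of incident power reflected

Γ = (703 − 181)/(703 + 181) = 0.59
RL = −20·log₁₀(0.59) = 4.58 dB
P_refl/P_inc = |Γ|² = 0.349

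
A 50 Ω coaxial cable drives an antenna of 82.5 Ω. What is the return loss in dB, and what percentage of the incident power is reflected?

RL ≈ 12.2 dB; 6.02% of incident power reflected

Γ = (82.5 − 50)/(82.5 + 50) = 0.245
RL = −20·log₁₀(0.245) = 12.2 dB
P_refl/P_inc = |Γ|² = 0.0602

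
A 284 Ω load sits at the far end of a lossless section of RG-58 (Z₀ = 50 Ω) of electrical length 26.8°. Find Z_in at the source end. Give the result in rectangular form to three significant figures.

Z_in ≈ 38.6 − j85.5 Ω

tan(βl) = tan(26.8°) = 0.505
Z_in = Z_0·(Z_L + jZ_0·tanβl)/(Z_0 + jZ_L·tanβl)
     = 50·(284 + j25.3)/(50 + j143)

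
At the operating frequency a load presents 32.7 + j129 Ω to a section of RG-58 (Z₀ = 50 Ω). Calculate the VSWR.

Γ = (Z_L − Z_0)/(Z_L + Z_0) = (-17.3 + j129)/(82.7 + j129)
|Γ| = 130/153 = 0.849
VSWR = (1 + |Γ|)/(1 − |Γ|) = 1.85/0.151

VSWR ≈ 12.3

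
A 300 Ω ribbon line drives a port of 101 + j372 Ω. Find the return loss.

RL ≈ 2.26 dB

Γ = (-199 + j372)/(401 + j372), |Γ| = 0.771
RL = −20·log₁₀|Γ| = −20·log₁₀(0.771)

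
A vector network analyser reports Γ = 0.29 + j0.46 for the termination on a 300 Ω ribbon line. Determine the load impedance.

Z_L ≈ 295 + j386 Ω

Z_L = Z_0·(1 + Γ)/(1 − Γ) = 300·(1.29 + j0.46)/(0.71 − j0.46)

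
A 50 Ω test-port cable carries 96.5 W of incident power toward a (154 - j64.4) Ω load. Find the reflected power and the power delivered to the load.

P_reflected ≈ 31.6 W; P_delivered ≈ 64.9 W

|Γ| = |(104 − j64.4)/(204 − j64.4)| = 0.572
|Γ|² = 0.327
P_refl = |Γ|²·P_inc = 31.6 W, P_del = (1 − |Γ|²)·P_inc = 64.9 W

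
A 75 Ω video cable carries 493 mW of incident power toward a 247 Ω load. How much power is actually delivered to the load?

P_delivered ≈ 352 mW

Γ = (247 − 75)/(247 + 75) = 0.534
|Γ|² = 0.285
P_refl = |Γ|²·P_inc = 141 mW, P_del = (1 − |Γ|²)·P_inc = 352 mW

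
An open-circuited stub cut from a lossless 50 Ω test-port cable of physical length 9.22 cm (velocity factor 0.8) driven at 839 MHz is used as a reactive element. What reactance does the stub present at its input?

X_in ≈ 24.4 Ω (inductive)

λ = v/f = 0.8·c / 839 MHz = 0.286 m
βl = 2π·l/λ = 2π × 0.322 = 116°
tan(βl) = -2.05
For an open-circuited stub, Z_in = −jZ_0·cot(βl) = −jZ_0/tan(βl)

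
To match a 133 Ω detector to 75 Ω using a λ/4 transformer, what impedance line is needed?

Z_qwt = √(Z_0·R_L) = √(75 × 133) = √9975

Z_qwt ≈ 99.9 Ω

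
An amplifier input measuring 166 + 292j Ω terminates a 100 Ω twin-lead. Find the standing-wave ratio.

Γ = (Z_L − Z_0)/(Z_L + Z_0) = (66 + j292)/(266 + j292)
|Γ| = 299/395 = 0.758
VSWR = (1 + |Γ|)/(1 − |Γ|) = 1.76/0.242

VSWR ≈ 7.26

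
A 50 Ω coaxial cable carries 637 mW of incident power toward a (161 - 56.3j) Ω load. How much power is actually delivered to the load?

P_delivered ≈ 430 mW

|Γ| = |(111 − j56.3)/(211 − j56.3)| = 0.57
|Γ|² = 0.325
P_refl = |Γ|²·P_inc = 207 mW, P_del = (1 − |Γ|²)·P_inc = 430 mW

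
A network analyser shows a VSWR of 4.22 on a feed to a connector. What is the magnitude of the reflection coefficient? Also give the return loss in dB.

|Γ| ≈ 0.617; return loss ≈ 4.2 dB

|Γ| = (S − 1)/(S + 1) = (4.22 − 1)/(4.22 + 1) = 3.22/5.22
RL = −20·log₁₀|Γ| = −20·log₁₀(0.617)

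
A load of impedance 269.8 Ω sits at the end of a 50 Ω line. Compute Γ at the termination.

Γ = 0.687

Γ = (Z_L − Z_0)/(Z_L + Z_0) = (269.8 − 50)/(269.8 + 50) = 219.8/319.8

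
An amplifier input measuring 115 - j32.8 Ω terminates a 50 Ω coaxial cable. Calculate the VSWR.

VSWR ≈ 2.53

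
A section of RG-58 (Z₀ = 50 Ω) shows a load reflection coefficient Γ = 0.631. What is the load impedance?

Z_L = Z_0·(1 + Γ)/(1 − Γ) = 50·(1.63)/(0.369)

Z_L ≈ 221 Ω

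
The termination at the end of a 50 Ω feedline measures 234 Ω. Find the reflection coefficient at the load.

Γ = 0.648

Γ = (Z_L − Z_0)/(Z_L + Z_0) = (234 − 50)/(234 + 50) = 184/284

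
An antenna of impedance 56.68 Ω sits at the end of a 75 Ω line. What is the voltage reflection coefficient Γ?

Γ = (Z_L − Z_0)/(Z_L + Z_0) = (56.68 − 75)/(56.68 + 75) = -18.32/131.7

Γ = -0.139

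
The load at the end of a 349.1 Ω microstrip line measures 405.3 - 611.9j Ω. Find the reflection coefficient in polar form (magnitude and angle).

Γ ≈ 0.633 ∠ -45.7°

Γ = (Z_L − Z_0)/(Z_L + Z_0) = (56.2 − j611.9)/(754.4 − j611.9)
|Γ| = 614/971 = 0.633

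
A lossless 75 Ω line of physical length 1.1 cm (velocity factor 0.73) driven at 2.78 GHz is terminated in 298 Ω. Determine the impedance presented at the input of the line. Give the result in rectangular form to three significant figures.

λ = v/f = 0.73·c / 2.78 GHz = 0.0788 m
βl = 2π·l/λ = 2π × 0.14 = 50.3°
tan(βl) = tan(50.3°) = 1.2
Z_in = Z_0·(Z_L + jZ_0·tanβl)/(Z_0 + jZ_L·tanβl)
     = 75·(298 + j90.2)/(75 + j359)

Z_in ≈ 30.6 − j55.9 Ω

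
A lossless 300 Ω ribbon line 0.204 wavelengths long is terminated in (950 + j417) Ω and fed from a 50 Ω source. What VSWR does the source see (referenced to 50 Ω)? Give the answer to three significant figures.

βl = 2π × 0.204 = 73.4°
tan(βl) = 3.36
Z_in = Z_0·(Z_L + jZ_0·tanβl)/(Z_0 + jZ_L·tanβl) = 92.1 − j121 Ω
Γ_s = (Z_in − Z_s)/(Z_in + Z_s) = (42.1 − j121)/(142 − j121), |Γ_s| = 0.686
VSWR = (1 + |Γ_s|)/(1 − |Γ_s|)

VSWR ≈ 5.38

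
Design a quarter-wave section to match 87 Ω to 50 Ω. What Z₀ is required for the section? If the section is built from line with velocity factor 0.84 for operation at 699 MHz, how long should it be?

Z_qwt ≈ 66 Ω; length ≈ 9.01 cm

Z_qwt = √(Z_0·R_L) = √(50 × 87) = √4350
λ = 0.84·c/f = 0.361 m, so l = λ/4 = 0.0901 m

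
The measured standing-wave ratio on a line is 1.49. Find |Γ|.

|Γ| = (S − 1)/(S + 1) = (1.49 − 1)/(1.49 + 1) = 0.49/2.49

|Γ| ≈ 0.197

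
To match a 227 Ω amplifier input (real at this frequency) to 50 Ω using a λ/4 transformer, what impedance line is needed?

Z_qwt = √(Z_0·R_L) = √(50 × 227) = √11350

Z_qwt ≈ 107 Ω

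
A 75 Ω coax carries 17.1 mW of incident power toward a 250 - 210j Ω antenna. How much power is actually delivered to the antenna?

|Γ| = |(175 − j210)/(325 − j210)| = 0.706
|Γ|² = 0.499
P_refl = |Γ|²·P_inc = 8.53 mW, P_del = (1 − |Γ|²)·P_inc = 8.57 mW

P_delivered ≈ 8.57 mW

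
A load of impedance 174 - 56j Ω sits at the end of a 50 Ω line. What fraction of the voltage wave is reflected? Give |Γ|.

|Γ| ≈ 0.589

Γ = (Z_L − Z_0)/(Z_L + Z_0) = (124 − j56)/(224 − j56)
|Γ| = 136/231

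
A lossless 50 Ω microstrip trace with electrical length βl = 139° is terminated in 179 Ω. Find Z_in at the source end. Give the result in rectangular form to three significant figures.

tan(βl) = tan(139°) = -0.869
Z_in = Z_0·(Z_L + jZ_0·tanβl)/(Z_0 + jZ_L·tanβl)
     = 50·(179 − j43.5)/(50 − j156)

Z_in ≈ 29.4 + j48.1 Ω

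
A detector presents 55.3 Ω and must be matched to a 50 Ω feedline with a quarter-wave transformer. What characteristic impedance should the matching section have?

Z_qwt ≈ 52.6 Ω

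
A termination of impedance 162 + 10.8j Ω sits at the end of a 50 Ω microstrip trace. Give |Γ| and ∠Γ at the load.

Γ ≈ 0.53 ∠ 2.59°

Γ = (Z_L − Z_0)/(Z_L + Z_0) = (112 + j10.8)/(212 + j10.8)
|Γ| = 113/212 = 0.53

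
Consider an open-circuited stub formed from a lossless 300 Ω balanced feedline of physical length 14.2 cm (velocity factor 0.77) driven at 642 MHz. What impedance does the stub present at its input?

Z_in ≈ +j385 Ω

λ = v/f = 0.77·c / 642 MHz = 0.36 m
βl = 2π·l/λ = 2π × 0.395 = 142°
tan(βl) = -0.779
For an open-circuited stub, Z_in = −jZ_0·cot(βl) = −jZ_0/tan(βl)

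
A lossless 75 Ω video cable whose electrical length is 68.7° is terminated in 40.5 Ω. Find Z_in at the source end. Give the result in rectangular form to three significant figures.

tan(βl) = tan(68.7°) = 2.56
Z_in = Z_0·(Z_L + jZ_0·tanβl)/(Z_0 + jZ_L·tanβl)
     = 75·(40.5 + j192)/(75 + j104)

Z_in ≈ 105 + j46.7 Ω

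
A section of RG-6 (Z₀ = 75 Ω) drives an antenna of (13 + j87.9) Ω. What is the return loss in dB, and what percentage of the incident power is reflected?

Γ = (-62 + j87.9)/(88 + j87.9), |Γ| = 0.865
RL = −20·log₁₀(0.865) = 1.26 dB
P_refl/P_inc = |Γ|² = 0.748

RL ≈ 1.26 dB; 74.8% of incident power reflected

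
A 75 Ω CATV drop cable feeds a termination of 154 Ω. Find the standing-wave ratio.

VSWR ≈ 2.05

Γ = (154 − 75)/(154 + 75) = 0.345
VSWR = (1 + 0.345)/(1 − 0.345)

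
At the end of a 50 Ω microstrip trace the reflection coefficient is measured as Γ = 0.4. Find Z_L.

Z_L = Z_0·(1 + Γ)/(1 − Γ) = 50·(1.4)/(0.6)

Z_L ≈ 117 Ω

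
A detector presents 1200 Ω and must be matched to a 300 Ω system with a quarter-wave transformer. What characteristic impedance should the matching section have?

Z_qwt = √(Z_0·R_L) = √(300 × 1200) = √360000

Z_qwt ≈ 600 Ω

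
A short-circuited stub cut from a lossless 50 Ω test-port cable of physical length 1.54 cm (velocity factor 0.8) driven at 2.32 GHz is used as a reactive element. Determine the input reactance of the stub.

X_in ≈ 67.8 Ω (inductive)

λ = v/f = 0.8·c / 2.32 GHz = 0.103 m
βl = 2π·l/λ = 2π × 0.149 = 53.6°
tan(βl) = 1.36
For a short-circuited stub, Z_in = jZ_0·tan(βl)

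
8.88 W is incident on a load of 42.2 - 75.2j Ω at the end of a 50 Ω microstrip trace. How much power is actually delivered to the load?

|Γ| = |(-7.8 − j75.2)/(92.2 − j75.2)| = 0.635
|Γ|² = 0.404
P_refl = |Γ|²·P_inc = 3.59 W, P_del = (1 − |Γ|²)·P_inc = 5.29 W

P_delivered ≈ 5.29 W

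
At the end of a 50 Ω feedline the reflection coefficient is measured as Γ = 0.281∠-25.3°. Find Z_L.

Z_L ≈ 80.7 − j21 Ω

Z_L = Z_0·(1 + Γ)/(1 − Γ) = 50·(1.25 − j0.12)/(0.746 + j0.12)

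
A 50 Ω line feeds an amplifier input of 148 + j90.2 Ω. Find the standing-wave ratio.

Γ = (Z_L − Z_0)/(Z_L + Z_0) = (98 + j90.2)/(198 + j90.2)
|Γ| = 133/218 = 0.612
VSWR = (1 + |Γ|)/(1 − |Γ|) = 1.61/0.388

VSWR ≈ 4.16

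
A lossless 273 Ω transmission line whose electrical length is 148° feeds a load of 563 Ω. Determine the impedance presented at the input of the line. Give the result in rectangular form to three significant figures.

tan(βl) = tan(148°) = -0.625
Z_in = Z_0·(Z_L + jZ_0·tanβl)/(Z_0 + jZ_L·tanβl)
     = 273·(563 − j171)/(273 − j352)

Z_in ≈ 294 + j209 Ω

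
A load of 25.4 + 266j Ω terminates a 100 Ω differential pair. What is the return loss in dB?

Γ = (-74.6 + j266)/(125.4 + j266), |Γ| = 0.939
RL = −20·log₁₀|Γ| = −20·log₁₀(0.939)

RL ≈ 0.543 dB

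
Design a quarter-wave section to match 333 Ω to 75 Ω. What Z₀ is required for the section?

Z_qwt ≈ 158 Ω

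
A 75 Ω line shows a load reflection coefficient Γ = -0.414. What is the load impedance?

Z_L ≈ 31.1 Ω

Z_L = Z_0·(1 + Γ)/(1 − Γ) = 75·(0.586)/(1.41)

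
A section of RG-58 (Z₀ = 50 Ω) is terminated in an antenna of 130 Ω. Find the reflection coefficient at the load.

Γ = 0.444

Γ = (Z_L − Z_0)/(Z_L + Z_0) = (130 − 50)/(130 + 50) = 80/180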